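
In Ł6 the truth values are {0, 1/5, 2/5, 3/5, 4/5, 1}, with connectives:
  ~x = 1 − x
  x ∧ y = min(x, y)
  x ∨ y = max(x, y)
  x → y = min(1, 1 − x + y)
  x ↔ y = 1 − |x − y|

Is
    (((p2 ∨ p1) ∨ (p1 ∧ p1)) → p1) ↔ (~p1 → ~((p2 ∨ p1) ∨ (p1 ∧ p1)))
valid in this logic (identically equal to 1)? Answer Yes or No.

At p1 = 1/5, p2 = 2/5, for instance:
p2 ∨ p1 = 2/5 ∨ 1/5 = 2/5
p1 ∧ p1 = 1/5 ∧ 1/5 = 1/5
(p2 ∨ p1) ∨ (p1 ∧ p1) = 2/5 ∨ 1/5 = 2/5
((p2 ∨ p1) ∨ (p1 ∧ p1)) → p1 = 2/5 → 1/5 = 4/5
~p1 = ~1/5 = 4/5
~((p2 ∨ p1) ∨ (p1 ∧ p1)) = ~2/5 = 3/5
~p1 → ~((p2 ∨ p1) ∨ (p1 ∧ p1)) = 4/5 → 3/5 = 4/5
(((p2 ∨ p1) ∨ (p1 ∧ p1)) → p1) ↔ (~p1 → ~((p2 ∨ p1) ∨ (p1 ∧ p1))) = 4/5 ↔ 4/5 = 1
and checking the remaining 35 assignments likewise gives ≥ 1 in every case.

Yes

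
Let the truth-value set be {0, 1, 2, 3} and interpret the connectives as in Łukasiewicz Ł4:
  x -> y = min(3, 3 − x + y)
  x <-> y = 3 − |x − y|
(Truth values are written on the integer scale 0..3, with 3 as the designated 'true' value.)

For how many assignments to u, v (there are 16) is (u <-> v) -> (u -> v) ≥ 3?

16

u = 0, v = 0 ↦ 3  ≥
u = 0, v = 1 ↦ 3  ≥
u = 0, v = 2 ↦ 3  ≥
u = 0, v = 3 ↦ 3  ≥
u = 1, v = 0 ↦ 3  ≥
u = 1, v = 1 ↦ 3  ≥
u = 1, v = 2 ↦ 3  ≥
u = 1, v = 3 ↦ 3  ≥
u = 2, v = 0 ↦ 3  ≥
u = 2, v = 1 ↦ 3  ≥
u = 2, v = 2 ↦ 3  ≥
u = 2, v = 3 ↦ 3  ≥
u = 3, v = 0 ↦ 3  ≥
u = 3, v = 1 ↦ 3  ≥
u = 3, v = 2 ↦ 3  ≥
u = 3, v = 3 ↦ 3  ≥
So 16 of the 16 assignments meet the threshold.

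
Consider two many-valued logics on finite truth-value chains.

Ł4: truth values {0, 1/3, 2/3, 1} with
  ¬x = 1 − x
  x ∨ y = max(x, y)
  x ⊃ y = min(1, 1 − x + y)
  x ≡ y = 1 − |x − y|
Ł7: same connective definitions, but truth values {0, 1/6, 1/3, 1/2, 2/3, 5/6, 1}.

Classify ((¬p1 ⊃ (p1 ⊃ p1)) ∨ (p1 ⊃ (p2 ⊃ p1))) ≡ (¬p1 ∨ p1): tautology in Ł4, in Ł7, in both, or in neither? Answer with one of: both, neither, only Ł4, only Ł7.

In Ł4: at p1 = 1/3, p2 = 0 the value is 2/3 — not a tautology.
In Ł7: at p1 = 1/6, p2 = 0 the value is 5/6 — not a tautology.

neither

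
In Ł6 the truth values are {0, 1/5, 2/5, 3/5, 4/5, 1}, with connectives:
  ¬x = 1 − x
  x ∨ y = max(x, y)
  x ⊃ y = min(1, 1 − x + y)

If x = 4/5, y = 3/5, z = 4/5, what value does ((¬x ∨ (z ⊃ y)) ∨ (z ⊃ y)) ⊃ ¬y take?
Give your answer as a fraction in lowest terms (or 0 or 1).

3/5

¬x = ¬4/5 = 1/5
z ⊃ y = 4/5 ⊃ 3/5 = 4/5
¬x ∨ (z ⊃ y) = 1/5 ∨ 4/5 = 4/5
z ⊃ y = 4/5 ⊃ 3/5 = 4/5
(¬x ∨ (z ⊃ y)) ∨ (z ⊃ y) = 4/5 ∨ 4/5 = 4/5
¬y = ¬3/5 = 2/5
((¬x ∨ (z ⊃ y)) ∨ (z ⊃ y)) ⊃ ¬y = 4/5 ⊃ 2/5 = 3/5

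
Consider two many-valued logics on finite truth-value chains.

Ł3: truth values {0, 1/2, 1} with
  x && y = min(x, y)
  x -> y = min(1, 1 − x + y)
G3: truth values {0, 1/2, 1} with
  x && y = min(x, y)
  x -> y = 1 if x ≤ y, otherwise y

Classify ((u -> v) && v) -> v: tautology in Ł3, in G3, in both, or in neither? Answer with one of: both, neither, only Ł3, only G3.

both

In Ł3: every assignment gives 1 — tautology.
In G3: every assignment gives 1 — tautology.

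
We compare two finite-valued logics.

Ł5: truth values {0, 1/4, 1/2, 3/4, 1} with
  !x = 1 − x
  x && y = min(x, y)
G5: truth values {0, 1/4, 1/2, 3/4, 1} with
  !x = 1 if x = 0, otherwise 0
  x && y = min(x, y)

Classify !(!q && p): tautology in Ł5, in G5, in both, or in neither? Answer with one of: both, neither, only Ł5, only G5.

neither

In Ł5: at p = 1/4, q = 0 the value is 3/4 — not a tautology.
In G5: at p = 1/4, q = 0 the value is 0 — not a tautology.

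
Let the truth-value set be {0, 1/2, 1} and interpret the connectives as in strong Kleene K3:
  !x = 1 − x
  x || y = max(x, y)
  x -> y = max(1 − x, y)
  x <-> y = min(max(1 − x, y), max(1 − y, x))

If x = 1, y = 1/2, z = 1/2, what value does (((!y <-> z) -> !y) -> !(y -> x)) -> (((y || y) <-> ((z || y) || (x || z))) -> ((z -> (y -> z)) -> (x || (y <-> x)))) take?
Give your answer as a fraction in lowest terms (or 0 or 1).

!y = !1/2 = 1/2
!y <-> z = 1/2 <-> 1/2 = 1/2
!y = !1/2 = 1/2
(!y <-> z) -> !y = 1/2 -> 1/2 = 1/2
y -> x = 1/2 -> 1 = 1
!(y -> x) = !1 = 0
((!y <-> z) -> !y) -> !(y -> x) = 1/2 -> 0 = 1/2
y || y = 1/2 || 1/2 = 1/2
z || y = 1/2 || 1/2 = 1/2
x || z = 1 || 1/2 = 1
(z || y) || (x || z) = 1/2 || 1 = 1
(y || y) <-> ((z || y) || (x || z)) = 1/2 <-> 1 = 1/2
y -> z = 1/2 -> 1/2 = 1/2
z -> (y -> z) = 1/2 -> 1/2 = 1/2
y <-> x = 1/2 <-> 1 = 1/2
x || (y <-> x) = 1 || 1/2 = 1
(z -> (y -> z)) -> (x || (y <-> x)) = 1/2 -> 1 = 1
((y || y) <-> ((z || y) || (x || z))) -> ((z -> (y -> z)) -> (x || (y <-> x))) = 1/2 -> 1 = 1
(((!y <-> z) -> !y) -> !(y -> x)) -> (((y || y) <-> ((z || y) || (x || z))) -> ((z -> (y -> z)) -> (x || (y <-> x)))) = 1/2 -> 1 = 1

1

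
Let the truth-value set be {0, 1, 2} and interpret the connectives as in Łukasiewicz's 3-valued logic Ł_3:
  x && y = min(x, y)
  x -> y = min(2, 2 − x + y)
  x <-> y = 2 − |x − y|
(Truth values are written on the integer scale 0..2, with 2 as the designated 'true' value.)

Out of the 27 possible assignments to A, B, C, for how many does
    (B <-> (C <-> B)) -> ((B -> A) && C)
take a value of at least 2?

value 2: 20 assignments (counts)
value 1: 3 assignments
value 0: 4 assignments
So 20 of the 27 assignments meet the threshold.

20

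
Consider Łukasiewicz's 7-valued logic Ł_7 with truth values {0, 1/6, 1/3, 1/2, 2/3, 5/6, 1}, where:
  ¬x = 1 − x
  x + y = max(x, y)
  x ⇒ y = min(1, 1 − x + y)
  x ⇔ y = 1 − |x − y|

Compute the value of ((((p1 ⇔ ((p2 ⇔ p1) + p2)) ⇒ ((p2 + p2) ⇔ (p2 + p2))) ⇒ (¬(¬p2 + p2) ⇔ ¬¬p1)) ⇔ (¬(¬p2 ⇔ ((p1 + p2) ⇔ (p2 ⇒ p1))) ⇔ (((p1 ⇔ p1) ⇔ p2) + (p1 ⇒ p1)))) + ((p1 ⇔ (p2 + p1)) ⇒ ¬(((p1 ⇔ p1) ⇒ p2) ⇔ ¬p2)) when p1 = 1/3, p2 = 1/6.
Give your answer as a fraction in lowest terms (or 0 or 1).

p2 ⇔ p1 = 1/6 ⇔ 1/3 = 5/6
(p2 ⇔ p1) + p2 = 5/6 + 1/6 = 5/6
p1 ⇔ ((p2 ⇔ p1) + p2) = 1/3 ⇔ 5/6 = 1/2
p2 + p2 = 1/6 + 1/6 = 1/6
p2 + p2 = 1/6 + 1/6 = 1/6
(p2 + p2) ⇔ (p2 + p2) = 1/6 ⇔ 1/6 = 1
(p1 ⇔ ((p2 ⇔ p1) + p2)) ⇒ ((p2 + p2) ⇔ (p2 + p2)) = 1/2 ⇒ 1 = 1
¬p2 = ¬1/6 = 5/6
¬p2 + p2 = 5/6 + 1/6 = 5/6
¬(¬p2 + p2) = ¬5/6 = 1/6
¬p1 = ¬1/3 = 2/3
¬¬p1 = ¬2/3 = 1/3
¬(¬p2 + p2) ⇔ ¬¬p1 = 1/6 ⇔ 1/3 = 5/6
((p1 ⇔ ((p2 ⇔ p1) + p2)) ⇒ ((p2 + p2) ⇔ (p2 + p2))) ⇒ (¬(¬p2 + p2) ⇔ ¬¬p1) = 1 ⇒ 5/6 = 5/6
¬p2 = ¬1/6 = 5/6
p1 + p2 = 1/3 + 1/6 = 1/3
p2 ⇒ p1 = 1/6 ⇒ 1/3 = 1
(p1 + p2) ⇔ (p2 ⇒ p1) = 1/3 ⇔ 1 = 1/3
¬p2 ⇔ ((p1 + p2) ⇔ (p2 ⇒ p1)) = 5/6 ⇔ 1/3 = 1/2
¬(¬p2 ⇔ ((p1 + p2) ⇔ (p2 ⇒ p1))) = ¬1/2 = 1/2
p1 ⇔ p1 = 1/3 ⇔ 1/3 = 1
(p1 ⇔ p1) ⇔ p2 = 1 ⇔ 1/6 = 1/6
p1 ⇒ p1 = 1/3 ⇒ 1/3 = 1
((p1 ⇔ p1) ⇔ p2) + (p1 ⇒ p1) = 1/6 + 1 = 1
¬(¬p2 ⇔ ((p1 + p2) ⇔ (p2 ⇒ p1))) ⇔ (((p1 ⇔ p1) ⇔ p2) + (p1 ⇒ p1)) = 1/2 ⇔ 1 = 1/2
(((p1 ⇔ ((p2 ⇔ p1) + p2)) ⇒ ((p2 + p2) ⇔ (p2 + p2))) ⇒ (¬(¬p2 + p2) ⇔ ¬¬p1)) ⇔ (¬(¬p2 ⇔ ((p1 + p2) ⇔ (p2 ⇒ p1))) ⇔ (((p1 ⇔ p1) ⇔ p2) + (p1 ⇒ p1))) = 5/6 ⇔ 1/2 = 2/3
p2 + p1 = 1/6 + 1/3 = 1/3
p1 ⇔ (p2 + p1) = 1/3 ⇔ 1/3 = 1
p1 ⇔ p1 = 1/3 ⇔ 1/3 = 1
(p1 ⇔ p1) ⇒ p2 = 1 ⇒ 1/6 = 1/6
¬p2 = ¬1/6 = 5/6
((p1 ⇔ p1) ⇒ p2) ⇔ ¬p2 = 1/6 ⇔ 5/6 = 1/3
¬(((p1 ⇔ p1) ⇒ p2) ⇔ ¬p2) = ¬1/3 = 2/3
(p1 ⇔ (p2 + p1)) ⇒ ¬(((p1 ⇔ p1) ⇒ p2) ⇔ ¬p2) = 1 ⇒ 2/3 = 2/3
((((p1 ⇔ ((p2 ⇔ p1) + p2)) ⇒ ((p2 + p2) ⇔ (p2 + p2))) ⇒ (¬(¬p2 + p2) ⇔ ¬¬p1)) ⇔ (¬(¬p2 ⇔ ((p1 + p2) ⇔ (p2 ⇒ p1))) ⇔ (((p1 ⇔ p1) ⇔ p2) + (p1 ⇒ p1)))) + ((p1 ⇔ (p2 + p1)) ⇒ ¬(((p1 ⇔ p1) ⇒ p2) ⇔ ¬p2)) = 2/3 + 2/3 = 2/3

2/3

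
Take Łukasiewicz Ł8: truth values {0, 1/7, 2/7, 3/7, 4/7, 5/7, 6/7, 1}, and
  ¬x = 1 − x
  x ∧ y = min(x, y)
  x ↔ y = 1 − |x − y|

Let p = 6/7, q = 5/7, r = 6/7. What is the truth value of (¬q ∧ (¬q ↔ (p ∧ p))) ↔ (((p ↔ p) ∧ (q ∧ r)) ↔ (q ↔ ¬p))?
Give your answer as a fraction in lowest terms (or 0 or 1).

4/7

¬q = ¬5/7 = 2/7
¬q = ¬5/7 = 2/7
p ∧ p = 6/7 ∧ 6/7 = 6/7
¬q ↔ (p ∧ p) = 2/7 ↔ 6/7 = 3/7
¬q ∧ (¬q ↔ (p ∧ p)) = 2/7 ∧ 3/7 = 2/7
p ↔ p = 6/7 ↔ 6/7 = 1
q ∧ r = 5/7 ∧ 6/7 = 5/7
(p ↔ p) ∧ (q ∧ r) = 1 ∧ 5/7 = 5/7
¬p = ¬6/7 = 1/7
q ↔ ¬p = 5/7 ↔ 1/7 = 3/7
((p ↔ p) ∧ (q ∧ r)) ↔ (q ↔ ¬p) = 5/7 ↔ 3/7 = 5/7
(¬q ∧ (¬q ↔ (p ∧ p))) ↔ (((p ↔ p) ∧ (q ∧ r)) ↔ (q ↔ ¬p)) = 2/7 ↔ 5/7 = 4/7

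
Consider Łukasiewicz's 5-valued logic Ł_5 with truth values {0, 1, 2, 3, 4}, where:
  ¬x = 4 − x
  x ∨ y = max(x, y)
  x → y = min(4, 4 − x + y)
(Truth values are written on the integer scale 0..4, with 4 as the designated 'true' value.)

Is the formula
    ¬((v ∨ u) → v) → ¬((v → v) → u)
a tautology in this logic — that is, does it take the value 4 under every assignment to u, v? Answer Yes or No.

No

Counterexample: take u = 3, v = 0.
v ∨ u = 0 ∨ 3 = 3
(v ∨ u) → v = 3 → 0 = 1
¬((v ∨ u) → v) = ¬1 = 3
v → v = 0 → 0 = 4
(v → v) → u = 4 → 3 = 3
¬((v → v) → u) = ¬3 = 1
¬((v ∨ u) → v) → ¬((v → v) → u) = 3 → 1 = 2
This gives 2 ≠ 4.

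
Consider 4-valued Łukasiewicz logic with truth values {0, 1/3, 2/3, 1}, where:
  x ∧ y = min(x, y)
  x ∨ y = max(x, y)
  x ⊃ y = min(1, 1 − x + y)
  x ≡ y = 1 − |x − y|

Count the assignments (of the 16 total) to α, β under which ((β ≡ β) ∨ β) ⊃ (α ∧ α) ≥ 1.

4

α = 0, β = 0 ↦ 0  <
α = 0, β = 1/3 ↦ 0  <
α = 0, β = 2/3 ↦ 0  <
α = 0, β = 1 ↦ 0  <
α = 1/3, β = 0 ↦ 1/3  <
α = 1/3, β = 1/3 ↦ 1/3  <
α = 1/3, β = 2/3 ↦ 1/3  <
α = 1/3, β = 1 ↦ 1/3  <
α = 2/3, β = 0 ↦ 2/3  <
α = 2/3, β = 1/3 ↦ 2/3  <
α = 2/3, β = 2/3 ↦ 2/3  <
α = 2/3, β = 1 ↦ 2/3  <
α = 1, β = 0 ↦ 1  ≥
α = 1, β = 1/3 ↦ 1  ≥
α = 1, β = 2/3 ↦ 1  ≥
α = 1, β = 1 ↦ 1  ≥
So 4 of the 16 assignments meet the threshold.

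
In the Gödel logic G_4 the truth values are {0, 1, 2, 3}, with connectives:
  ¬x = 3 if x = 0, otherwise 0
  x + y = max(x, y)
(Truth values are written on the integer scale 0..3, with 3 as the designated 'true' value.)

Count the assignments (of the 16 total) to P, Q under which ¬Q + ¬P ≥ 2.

P = 0, Q = 0 ↦ 3  ≥
P = 0, Q = 1 ↦ 3  ≥
P = 0, Q = 2 ↦ 3  ≥
P = 0, Q = 3 ↦ 3  ≥
P = 1, Q = 0 ↦ 3  ≥
P = 1, Q = 1 ↦ 0  <
P = 1, Q = 2 ↦ 0  <
P = 1, Q = 3 ↦ 0  <
P = 2, Q = 0 ↦ 3  ≥
P = 2, Q = 1 ↦ 0  <
P = 2, Q = 2 ↦ 0  <
P = 2, Q = 3 ↦ 0  <
P = 3, Q = 0 ↦ 3  ≥
P = 3, Q = 1 ↦ 0  <
P = 3, Q = 2 ↦ 0  <
P = 3, Q = 3 ↦ 0  <
So 7 of the 16 assignments meet the threshold.

7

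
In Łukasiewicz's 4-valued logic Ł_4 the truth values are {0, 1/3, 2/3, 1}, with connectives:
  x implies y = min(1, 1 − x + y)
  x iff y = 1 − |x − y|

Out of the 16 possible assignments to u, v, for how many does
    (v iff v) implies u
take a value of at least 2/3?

u = 0, v = 0 ↦ 0  <
u = 0, v = 1/3 ↦ 0  <
u = 0, v = 2/3 ↦ 0  <
u = 0, v = 1 ↦ 0  <
u = 1/3, v = 0 ↦ 1/3  <
u = 1/3, v = 1/3 ↦ 1/3  <
u = 1/3, v = 2/3 ↦ 1/3  <
u = 1/3, v = 1 ↦ 1/3  <
u = 2/3, v = 0 ↦ 2/3  ≥
u = 2/3, v = 1/3 ↦ 2/3  ≥
u = 2/3, v = 2/3 ↦ 2/3  ≥
u = 2/3, v = 1 ↦ 2/3  ≥
u = 1, v = 0 ↦ 1  ≥
u = 1, v = 1/3 ↦ 1  ≥
u = 1, v = 2/3 ↦ 1  ≥
u = 1, v = 1 ↦ 1  ≥
So 8 of the 16 assignments meet the threshold.

8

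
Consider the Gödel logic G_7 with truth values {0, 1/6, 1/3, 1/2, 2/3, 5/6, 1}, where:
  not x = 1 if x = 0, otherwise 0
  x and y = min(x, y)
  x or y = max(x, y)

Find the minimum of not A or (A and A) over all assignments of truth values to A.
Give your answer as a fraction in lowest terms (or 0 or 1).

Take A = 1/6:
not A = not 1/6 = 0
A and A = 1/6 and 1/6 = 1/6
not A or (A and A) = 0 or 1/6 = 1/6
No assignment yields a value below 1/6, so this is the minimum.

1/6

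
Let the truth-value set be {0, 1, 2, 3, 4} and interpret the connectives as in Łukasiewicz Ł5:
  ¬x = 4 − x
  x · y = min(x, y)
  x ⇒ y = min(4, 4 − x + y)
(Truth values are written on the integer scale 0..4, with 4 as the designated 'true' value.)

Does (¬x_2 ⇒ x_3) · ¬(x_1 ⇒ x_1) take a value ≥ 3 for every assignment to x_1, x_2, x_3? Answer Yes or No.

Counterexample: take x_1 = 0, x_2 = 0, x_3 = 0.
¬x_2 = ¬0 = 4
¬x_2 ⇒ x_3 = 4 ⇒ 0 = 0
x_1 ⇒ x_1 = 0 ⇒ 0 = 4
¬(x_1 ⇒ x_1) = ¬4 = 0
(¬x_2 ⇒ x_3) · ¬(x_1 ⇒ x_1) = 0 · 0 = 0
This gives 0, which is below 3.

No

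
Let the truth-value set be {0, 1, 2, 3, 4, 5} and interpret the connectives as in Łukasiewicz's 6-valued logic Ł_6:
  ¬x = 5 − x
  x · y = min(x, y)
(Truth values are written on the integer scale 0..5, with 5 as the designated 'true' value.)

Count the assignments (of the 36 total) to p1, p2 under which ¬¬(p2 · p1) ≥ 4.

value 5: 1 assignment (counts)
value 4: 3 assignments (counts)
value 3: 5 assignments
value 2: 7 assignments
value 1: 9 assignments
value 0: 11 assignments
So 4 of the 36 assignments meet the threshold.

4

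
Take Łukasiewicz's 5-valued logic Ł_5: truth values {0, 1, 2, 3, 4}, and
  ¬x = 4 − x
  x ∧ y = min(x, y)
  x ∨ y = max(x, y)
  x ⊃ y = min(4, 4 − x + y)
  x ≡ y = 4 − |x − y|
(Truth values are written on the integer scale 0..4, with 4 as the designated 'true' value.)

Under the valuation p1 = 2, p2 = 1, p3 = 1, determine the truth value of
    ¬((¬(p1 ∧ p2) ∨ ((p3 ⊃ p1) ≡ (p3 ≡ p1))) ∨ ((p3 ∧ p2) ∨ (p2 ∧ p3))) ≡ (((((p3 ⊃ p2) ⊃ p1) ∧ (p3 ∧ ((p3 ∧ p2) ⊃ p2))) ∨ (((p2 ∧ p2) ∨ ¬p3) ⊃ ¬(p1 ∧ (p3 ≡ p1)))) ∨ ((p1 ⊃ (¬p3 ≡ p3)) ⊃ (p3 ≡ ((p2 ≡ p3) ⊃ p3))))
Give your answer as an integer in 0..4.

p1 ∧ p2 = 2 ∧ 1 = 1
¬(p1 ∧ p2) = ¬1 = 3
p3 ⊃ p1 = 1 ⊃ 2 = 4
p3 ≡ p1 = 1 ≡ 2 = 3
(p3 ⊃ p1) ≡ (p3 ≡ p1) = 4 ≡ 3 = 3
¬(p1 ∧ p2) ∨ ((p3 ⊃ p1) ≡ (p3 ≡ p1)) = 3 ∨ 3 = 3
p3 ∧ p2 = 1 ∧ 1 = 1
p2 ∧ p3 = 1 ∧ 1 = 1
(p3 ∧ p2) ∨ (p2 ∧ p3) = 1 ∨ 1 = 1
(¬(p1 ∧ p2) ∨ ((p3 ⊃ p1) ≡ (p3 ≡ p1))) ∨ ((p3 ∧ p2) ∨ (p2 ∧ p3)) = 3 ∨ 1 = 3
¬((¬(p1 ∧ p2) ∨ ((p3 ⊃ p1) ≡ (p3 ≡ p1))) ∨ ((p3 ∧ p2) ∨ (p2 ∧ p3))) = ¬3 = 1
p3 ⊃ p2 = 1 ⊃ 1 = 4
(p3 ⊃ p2) ⊃ p1 = 4 ⊃ 2 = 2
p3 ∧ p2 = 1 ∧ 1 = 1
(p3 ∧ p2) ⊃ p2 = 1 ⊃ 1 = 4
p3 ∧ ((p3 ∧ p2) ⊃ p2) = 1 ∧ 4 = 1
((p3 ⊃ p2) ⊃ p1) ∧ (p3 ∧ ((p3 ∧ p2) ⊃ p2)) = 2 ∧ 1 = 1
p2 ∧ p2 = 1 ∧ 1 = 1
¬p3 = ¬1 = 3
(p2 ∧ p2) ∨ ¬p3 = 1 ∨ 3 = 3
p3 ≡ p1 = 1 ≡ 2 = 3
p1 ∧ (p3 ≡ p1) = 2 ∧ 3 = 2
¬(p1 ∧ (p3 ≡ p1)) = ¬2 = 2
((p2 ∧ p2) ∨ ¬p3) ⊃ ¬(p1 ∧ (p3 ≡ p1)) = 3 ⊃ 2 = 3
(((p3 ⊃ p2) ⊃ p1) ∧ (p3 ∧ ((p3 ∧ p2) ⊃ p2))) ∨ (((p2 ∧ p2) ∨ ¬p3) ⊃ ¬(p1 ∧ (p3 ≡ p1))) = 1 ∨ 3 = 3
¬p3 = ¬1 = 3
¬p3 ≡ p3 = 3 ≡ 1 = 2
p1 ⊃ (¬p3 ≡ p3) = 2 ⊃ 2 = 4
p2 ≡ p3 = 1 ≡ 1 = 4
(p2 ≡ p3) ⊃ p3 = 4 ⊃ 1 = 1
p3 ≡ ((p2 ≡ p3) ⊃ p3) = 1 ≡ 1 = 4
(p1 ⊃ (¬p3 ≡ p3)) ⊃ (p3 ≡ ((p2 ≡ p3) ⊃ p3)) = 4 ⊃ 4 = 4
((((p3 ⊃ p2) ⊃ p1) ∧ (p3 ∧ ((p3 ∧ p2) ⊃ p2))) ∨ (((p2 ∧ p2) ∨ ¬p3) ⊃ ¬(p1 ∧ (p3 ≡ p1)))) ∨ ((p1 ⊃ (¬p3 ≡ p3)) ⊃ (p3 ≡ ((p2 ≡ p3) ⊃ p3))) = 3 ∨ 4 = 4
¬((¬(p1 ∧ p2) ∨ ((p3 ⊃ p1) ≡ (p3 ≡ p1))) ∨ ((p3 ∧ p2) ∨ (p2 ∧ p3))) ≡ (((((p3 ⊃ p2) ⊃ p1) ∧ (p3 ∧ ((p3 ∧ p2) ⊃ p2))) ∨ (((p2 ∧ p2) ∨ ¬p3) ⊃ ¬(p1 ∧ (p3 ≡ p1)))) ∨ ((p1 ⊃ (¬p3 ≡ p3)) ⊃ (p3 ≡ ((p2 ≡ p3) ⊃ p3)))) = 1 ≡ 4 = 1

1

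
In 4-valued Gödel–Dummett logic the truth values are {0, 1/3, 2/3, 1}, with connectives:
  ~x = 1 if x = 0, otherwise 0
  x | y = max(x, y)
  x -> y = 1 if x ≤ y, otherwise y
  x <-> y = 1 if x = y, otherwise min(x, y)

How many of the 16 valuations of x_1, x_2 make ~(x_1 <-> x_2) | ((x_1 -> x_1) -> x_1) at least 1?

x_1 = 0, x_2 = 0 ↦ 0  <
x_1 = 0, x_2 = 1/3 ↦ 1  ≥
x_1 = 0, x_2 = 2/3 ↦ 1  ≥
x_1 = 0, x_2 = 1 ↦ 1  ≥
x_1 = 1/3, x_2 = 0 ↦ 1  ≥
x_1 = 1/3, x_2 = 1/3 ↦ 1/3  <
x_1 = 1/3, x_2 = 2/3 ↦ 1/3  <
x_1 = 1/3, x_2 = 1 ↦ 1/3  <
x_1 = 2/3, x_2 = 0 ↦ 1  ≥
x_1 = 2/3, x_2 = 1/3 ↦ 2/3  <
x_1 = 2/3, x_2 = 2/3 ↦ 2/3  <
x_1 = 2/3, x_2 = 1 ↦ 2/3  <
x_1 = 1, x_2 = 0 ↦ 1  ≥
x_1 = 1, x_2 = 1/3 ↦ 1  ≥
x_1 = 1, x_2 = 2/3 ↦ 1  ≥
x_1 = 1, x_2 = 1 ↦ 1  ≥
So 9 of the 16 assignments meet the threshold.

9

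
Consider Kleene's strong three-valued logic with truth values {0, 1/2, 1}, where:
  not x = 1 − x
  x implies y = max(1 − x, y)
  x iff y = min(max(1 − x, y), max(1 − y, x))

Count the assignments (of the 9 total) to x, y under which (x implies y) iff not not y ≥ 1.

x = 0, y = 0 ↦ 0  <
x = 0, y = 1/2 ↦ 1/2  <
x = 0, y = 1 ↦ 1  ≥
x = 1/2, y = 0 ↦ 1/2  <
x = 1/2, y = 1/2 ↦ 1/2  <
x = 1/2, y = 1 ↦ 1  ≥
x = 1, y = 0 ↦ 1  ≥
x = 1, y = 1/2 ↦ 1/2  <
x = 1, y = 1 ↦ 1  ≥
So 4 of the 9 assignments meet the threshold.

4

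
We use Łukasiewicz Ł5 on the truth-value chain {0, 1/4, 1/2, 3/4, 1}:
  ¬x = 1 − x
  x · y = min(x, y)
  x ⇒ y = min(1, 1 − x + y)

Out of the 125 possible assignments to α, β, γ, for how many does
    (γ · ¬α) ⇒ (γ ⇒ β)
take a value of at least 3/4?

117

value 1: 110 assignments (counts)
value 3/4: 7 assignments (counts)
value 1/2: 5 assignments
value 1/4: 2 assignments
value 0: 1 assignment
So 117 of the 125 assignments meet the threshold.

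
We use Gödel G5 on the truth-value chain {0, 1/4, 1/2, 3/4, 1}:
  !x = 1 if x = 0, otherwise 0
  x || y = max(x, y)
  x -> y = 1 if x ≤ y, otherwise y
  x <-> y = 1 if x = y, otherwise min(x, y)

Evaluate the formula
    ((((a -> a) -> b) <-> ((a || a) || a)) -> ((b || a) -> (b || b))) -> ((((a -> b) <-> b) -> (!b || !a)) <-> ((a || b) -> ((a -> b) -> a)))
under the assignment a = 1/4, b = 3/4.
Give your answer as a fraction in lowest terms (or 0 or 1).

0

a -> a = 1/4 -> 1/4 = 1
(a -> a) -> b = 1 -> 3/4 = 3/4
a || a = 1/4 || 1/4 = 1/4
(a || a) || a = 1/4 || 1/4 = 1/4
((a -> a) -> b) <-> ((a || a) || a) = 3/4 <-> 1/4 = 1/4
b || a = 3/4 || 1/4 = 3/4
b || b = 3/4 || 3/4 = 3/4
(b || a) -> (b || b) = 3/4 -> 3/4 = 1
(((a -> a) -> b) <-> ((a || a) || a)) -> ((b || a) -> (b || b)) = 1/4 -> 1 = 1
a -> b = 1/4 -> 3/4 = 1
(a -> b) <-> b = 1 <-> 3/4 = 3/4
!b = !3/4 = 0
!a = !1/4 = 0
!b || !a = 0 || 0 = 0
((a -> b) <-> b) -> (!b || !a) = 3/4 -> 0 = 0
a || b = 1/4 || 3/4 = 3/4
a -> b = 1/4 -> 3/4 = 1
(a -> b) -> a = 1 -> 1/4 = 1/4
(a || b) -> ((a -> b) -> a) = 3/4 -> 1/4 = 1/4
(((a -> b) <-> b) -> (!b || !a)) <-> ((a || b) -> ((a -> b) -> a)) = 0 <-> 1/4 = 0
((((a -> a) -> b) <-> ((a || a) || a)) -> ((b || a) -> (b || b))) -> ((((a -> b) <-> b) -> (!b || !a)) <-> ((a || b) -> ((a -> b) -> a))) = 1 -> 0 = 0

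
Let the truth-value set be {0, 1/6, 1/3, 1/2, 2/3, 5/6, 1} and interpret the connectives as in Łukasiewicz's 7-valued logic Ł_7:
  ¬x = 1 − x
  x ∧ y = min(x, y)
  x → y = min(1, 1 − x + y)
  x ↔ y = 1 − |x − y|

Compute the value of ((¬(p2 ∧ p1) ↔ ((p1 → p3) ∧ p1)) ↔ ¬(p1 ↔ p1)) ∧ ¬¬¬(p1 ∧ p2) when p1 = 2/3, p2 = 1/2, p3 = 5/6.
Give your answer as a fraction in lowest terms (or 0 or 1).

1/6

p2 ∧ p1 = 1/2 ∧ 2/3 = 1/2
¬(p2 ∧ p1) = ¬1/2 = 1/2
p1 → p3 = 2/3 → 5/6 = 1
(p1 → p3) ∧ p1 = 1 ∧ 2/3 = 2/3
¬(p2 ∧ p1) ↔ ((p1 → p3) ∧ p1) = 1/2 ↔ 2/3 = 5/6
p1 ↔ p1 = 2/3 ↔ 2/3 = 1
¬(p1 ↔ p1) = ¬1 = 0
(¬(p2 ∧ p1) ↔ ((p1 → p3) ∧ p1)) ↔ ¬(p1 ↔ p1) = 5/6 ↔ 0 = 1/6
p1 ∧ p2 = 2/3 ∧ 1/2 = 1/2
¬(p1 ∧ p2) = ¬1/2 = 1/2
¬¬(p1 ∧ p2) = ¬1/2 = 1/2
¬¬¬(p1 ∧ p2) = ¬1/2 = 1/2
((¬(p2 ∧ p1) ↔ ((p1 → p3) ∧ p1)) ↔ ¬(p1 ↔ p1)) ∧ ¬¬¬(p1 ∧ p2) = 1/6 ∧ 1/2 = 1/6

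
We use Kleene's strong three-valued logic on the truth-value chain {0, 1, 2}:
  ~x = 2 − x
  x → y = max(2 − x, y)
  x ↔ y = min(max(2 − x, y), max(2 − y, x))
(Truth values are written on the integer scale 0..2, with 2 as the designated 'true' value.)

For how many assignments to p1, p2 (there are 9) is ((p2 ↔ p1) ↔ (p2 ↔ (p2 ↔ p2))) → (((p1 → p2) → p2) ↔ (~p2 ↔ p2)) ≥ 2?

2

p1 = 0, p2 = 0 ↦ 2  ≥
p1 = 0, p2 = 1 ↦ 1  <
p1 = 0, p2 = 2 ↦ 2  ≥
p1 = 1, p2 = 0 ↦ 1  <
p1 = 1, p2 = 1 ↦ 1  <
p1 = 1, p2 = 2 ↦ 1  <
p1 = 2, p2 = 0 ↦ 0  <
p1 = 2, p2 = 1 ↦ 1  <
p1 = 2, p2 = 2 ↦ 0  <
So 2 of the 9 assignments meet the threshold.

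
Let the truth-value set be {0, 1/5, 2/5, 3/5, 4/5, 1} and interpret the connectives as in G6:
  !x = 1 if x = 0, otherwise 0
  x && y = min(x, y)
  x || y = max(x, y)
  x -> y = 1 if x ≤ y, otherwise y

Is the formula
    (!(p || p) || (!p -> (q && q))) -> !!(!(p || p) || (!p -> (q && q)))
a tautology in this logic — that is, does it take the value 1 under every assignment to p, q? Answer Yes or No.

Yes

At p = 1/5, q = 4/5, for instance:
p || p = 1/5 || 1/5 = 1/5
!(p || p) = !1/5 = 0
!p = !1/5 = 0
q && q = 4/5 && 4/5 = 4/5
!p -> (q && q) = 0 -> 4/5 = 1
!(p || p) || (!p -> (q && q)) = 0 || 1 = 1
!(!(p || p) || (!p -> (q && q))) = !1 = 0
!!(!(p || p) || (!p -> (q && q))) = !0 = 1
(!(p || p) || (!p -> (q && q))) -> !!(!(p || p) || (!p -> (q && q))) = 1 -> 1 = 1
and checking the remaining 35 assignments likewise gives ≥ 1 in every case.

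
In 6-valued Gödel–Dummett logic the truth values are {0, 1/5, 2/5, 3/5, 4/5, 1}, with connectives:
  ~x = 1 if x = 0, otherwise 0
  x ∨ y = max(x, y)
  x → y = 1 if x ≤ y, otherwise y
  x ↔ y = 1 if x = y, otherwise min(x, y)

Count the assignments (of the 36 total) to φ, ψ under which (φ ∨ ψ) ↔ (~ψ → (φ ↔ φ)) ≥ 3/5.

value 1: 11 assignments (counts)
value 4/5: 9 assignments (counts)
value 3/5: 7 assignments (counts)
value 2/5: 5 assignments
value 1/5: 3 assignments
value 0: 1 assignment
So 27 of the 36 assignments meet the threshold.

27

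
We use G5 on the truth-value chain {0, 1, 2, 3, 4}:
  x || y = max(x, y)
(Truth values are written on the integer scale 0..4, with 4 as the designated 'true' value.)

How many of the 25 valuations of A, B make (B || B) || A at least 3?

value 4: 9 assignments (counts)
value 3: 7 assignments (counts)
value 2: 5 assignments
value 1: 3 assignments
value 0: 1 assignment
So 16 of the 25 assignments meet the threshold.

16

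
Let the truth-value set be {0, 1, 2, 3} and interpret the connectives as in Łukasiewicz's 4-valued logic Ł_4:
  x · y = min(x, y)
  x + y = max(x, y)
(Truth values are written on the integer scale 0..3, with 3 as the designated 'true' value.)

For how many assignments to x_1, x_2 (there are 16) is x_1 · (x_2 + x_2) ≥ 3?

x_1 = 0, x_2 = 0 ↦ 0  <
x_1 = 0, x_2 = 1 ↦ 0  <
x_1 = 0, x_2 = 2 ↦ 0  <
x_1 = 0, x_2 = 3 ↦ 0  <
x_1 = 1, x_2 = 0 ↦ 0  <
x_1 = 1, x_2 = 1 ↦ 1  <
x_1 = 1, x_2 = 2 ↦ 1  <
x_1 = 1, x_2 = 3 ↦ 1  <
x_1 = 2, x_2 = 0 ↦ 0  <
x_1 = 2, x_2 = 1 ↦ 1  <
x_1 = 2, x_2 = 2 ↦ 2  <
x_1 = 2, x_2 = 3 ↦ 2  <
x_1 = 3, x_2 = 0 ↦ 0  <
x_1 = 3, x_2 = 1 ↦ 1  <
x_1 = 3, x_2 = 2 ↦ 2  <
x_1 = 3, x_2 = 3 ↦ 3  ≥
So 1 of the 16 assignments meets the threshold.

1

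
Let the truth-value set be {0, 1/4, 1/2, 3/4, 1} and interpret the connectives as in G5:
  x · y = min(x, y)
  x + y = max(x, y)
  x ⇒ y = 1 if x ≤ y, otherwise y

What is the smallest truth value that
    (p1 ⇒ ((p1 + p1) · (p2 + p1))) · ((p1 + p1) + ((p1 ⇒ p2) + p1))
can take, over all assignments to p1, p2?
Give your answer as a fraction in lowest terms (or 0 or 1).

1/4

Take p1 = 1/4, p2 = 0:
p1 + p1 = 1/4 + 1/4 = 1/4
p2 + p1 = 0 + 1/4 = 1/4
(p1 + p1) · (p2 + p1) = 1/4 · 1/4 = 1/4
p1 ⇒ ((p1 + p1) · (p2 + p1)) = 1/4 ⇒ 1/4 = 1
p1 + p1 = 1/4 + 1/4 = 1/4
p1 ⇒ p2 = 1/4 ⇒ 0 = 0
(p1 ⇒ p2) + p1 = 0 + 1/4 = 1/4
(p1 + p1) + ((p1 ⇒ p2) + p1) = 1/4 + 1/4 = 1/4
(p1 ⇒ ((p1 + p1) · (p2 + p1))) · ((p1 + p1) + ((p1 ⇒ p2) + p1)) = 1 · 1/4 = 1/4
No assignment yields a value below 1/4, so this is the minimum.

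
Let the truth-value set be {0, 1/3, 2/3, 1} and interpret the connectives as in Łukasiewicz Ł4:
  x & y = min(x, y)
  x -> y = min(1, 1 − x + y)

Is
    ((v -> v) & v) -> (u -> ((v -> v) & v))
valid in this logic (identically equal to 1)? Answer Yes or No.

u = 0, v = 0 ↦ 1
u = 0, v = 1/3 ↦ 1
u = 0, v = 2/3 ↦ 1
u = 0, v = 1 ↦ 1
u = 1/3, v = 0 ↦ 1
u = 1/3, v = 1/3 ↦ 1
u = 1/3, v = 2/3 ↦ 1
u = 1/3, v = 1 ↦ 1
u = 2/3, v = 0 ↦ 1
u = 2/3, v = 1/3 ↦ 1
u = 2/3, v = 2/3 ↦ 1
u = 2/3, v = 1 ↦ 1
u = 1, v = 0 ↦ 1
u = 1, v = 1/3 ↦ 1
u = 1, v = 2/3 ↦ 1
u = 1, v = 1 ↦ 1
Every assignment gives a value ≥ 1.

Yes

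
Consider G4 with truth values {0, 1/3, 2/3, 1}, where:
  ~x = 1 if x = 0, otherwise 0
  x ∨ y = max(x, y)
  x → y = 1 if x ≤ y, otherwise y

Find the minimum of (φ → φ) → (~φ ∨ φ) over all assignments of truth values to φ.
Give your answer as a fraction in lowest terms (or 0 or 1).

1/3

Take φ = 1/3:
φ → φ = 1/3 → 1/3 = 1
~φ = ~1/3 = 0
~φ ∨ φ = 0 ∨ 1/3 = 1/3
(φ → φ) → (~φ ∨ φ) = 1 → 1/3 = 1/3
No assignment yields a value below 1/3, so this is the minimum.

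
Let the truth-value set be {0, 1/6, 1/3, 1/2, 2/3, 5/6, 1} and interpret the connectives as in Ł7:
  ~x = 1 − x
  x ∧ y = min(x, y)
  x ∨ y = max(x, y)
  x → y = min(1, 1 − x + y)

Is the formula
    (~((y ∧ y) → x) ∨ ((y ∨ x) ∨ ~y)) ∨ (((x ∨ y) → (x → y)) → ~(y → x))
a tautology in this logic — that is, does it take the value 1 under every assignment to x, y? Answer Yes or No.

No

Counterexample: take x = 0, y = 1/6.
y ∧ y = 1/6 ∧ 1/6 = 1/6
(y ∧ y) → x = 1/6 → 0 = 5/6
~((y ∧ y) → x) = ~5/6 = 1/6
y ∨ x = 1/6 ∨ 0 = 1/6
~y = ~1/6 = 5/6
(y ∨ x) ∨ ~y = 1/6 ∨ 5/6 = 5/6
~((y ∧ y) → x) ∨ ((y ∨ x) ∨ ~y) = 1/6 ∨ 5/6 = 5/6
x ∨ y = 0 ∨ 1/6 = 1/6
x → y = 0 → 1/6 = 1
(x ∨ y) → (x → y) = 1/6 → 1 = 1
y → x = 1/6 → 0 = 5/6
~(y → x) = ~5/6 = 1/6
((x ∨ y) → (x → y)) → ~(y → x) = 1 → 1/6 = 1/6
(~((y ∧ y) → x) ∨ ((y ∨ x) ∨ ~y)) ∨ (((x ∨ y) → (x → y)) → ~(y → x)) = 5/6 ∨ 1/6 = 5/6
This gives 5/6 ≠ 1.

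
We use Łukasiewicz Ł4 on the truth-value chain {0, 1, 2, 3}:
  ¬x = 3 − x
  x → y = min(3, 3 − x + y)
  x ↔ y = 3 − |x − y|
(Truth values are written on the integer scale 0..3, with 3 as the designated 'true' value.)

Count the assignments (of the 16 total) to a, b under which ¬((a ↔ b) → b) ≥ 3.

1

a = 0, b = 0 ↦ 3  ≥
a = 0, b = 1 ↦ 1  <
a = 0, b = 2 ↦ 0  <
a = 0, b = 3 ↦ 0  <
a = 1, b = 0 ↦ 2  <
a = 1, b = 1 ↦ 2  <
a = 1, b = 2 ↦ 0  <
a = 1, b = 3 ↦ 0  <
a = 2, b = 0 ↦ 1  <
a = 2, b = 1 ↦ 1  <
a = 2, b = 2 ↦ 1  <
a = 2, b = 3 ↦ 0  <
a = 3, b = 0 ↦ 0  <
a = 3, b = 1 ↦ 0  <
a = 3, b = 2 ↦ 0  <
a = 3, b = 3 ↦ 0  <
So 1 of the 16 assignments meets the threshold.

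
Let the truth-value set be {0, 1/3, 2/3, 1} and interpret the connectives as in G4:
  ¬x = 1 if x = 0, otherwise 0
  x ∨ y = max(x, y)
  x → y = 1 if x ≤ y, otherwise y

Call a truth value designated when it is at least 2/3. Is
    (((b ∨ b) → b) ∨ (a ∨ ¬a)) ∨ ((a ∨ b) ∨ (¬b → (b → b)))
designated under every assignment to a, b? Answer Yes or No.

a = 0, b = 0 ↦ 1
a = 0, b = 1/3 ↦ 1
a = 0, b = 2/3 ↦ 1
a = 0, b = 1 ↦ 1
a = 1/3, b = 0 ↦ 1
a = 1/3, b = 1/3 ↦ 1
a = 1/3, b = 2/3 ↦ 1
a = 1/3, b = 1 ↦ 1
a = 2/3, b = 0 ↦ 1
a = 2/3, b = 1/3 ↦ 1
a = 2/3, b = 2/3 ↦ 1
a = 2/3, b = 1 ↦ 1
a = 1, b = 0 ↦ 1
a = 1, b = 1/3 ↦ 1
a = 1, b = 2/3 ↦ 1
a = 1, b = 1 ↦ 1
Every assignment gives a value ≥ 2/3.

Yes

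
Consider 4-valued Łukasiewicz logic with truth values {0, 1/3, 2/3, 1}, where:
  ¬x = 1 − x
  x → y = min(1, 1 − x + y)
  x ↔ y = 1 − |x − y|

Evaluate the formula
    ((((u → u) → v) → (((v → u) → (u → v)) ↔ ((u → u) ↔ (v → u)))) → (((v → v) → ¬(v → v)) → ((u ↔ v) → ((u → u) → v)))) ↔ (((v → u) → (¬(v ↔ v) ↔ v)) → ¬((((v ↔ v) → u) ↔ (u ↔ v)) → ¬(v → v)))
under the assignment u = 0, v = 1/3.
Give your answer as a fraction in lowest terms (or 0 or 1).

1/3

u → u = 0 → 0 = 1
(u → u) → v = 1 → 1/3 = 1/3
v → u = 1/3 → 0 = 2/3
u → v = 0 → 1/3 = 1
(v → u) → (u → v) = 2/3 → 1 = 1
u → u = 0 → 0 = 1
v → u = 1/3 → 0 = 2/3
(u → u) ↔ (v → u) = 1 ↔ 2/3 = 2/3
((v → u) → (u → v)) ↔ ((u → u) ↔ (v → u)) = 1 ↔ 2/3 = 2/3
((u → u) → v) → (((v → u) → (u → v)) ↔ ((u → u) ↔ (v → u))) = 1/3 → 2/3 = 1
v → v = 1/3 → 1/3 = 1
v → v = 1/3 → 1/3 = 1
¬(v → v) = ¬1 = 0
(v → v) → ¬(v → v) = 1 → 0 = 0
u ↔ v = 0 ↔ 1/3 = 2/3
u → u = 0 → 0 = 1
(u → u) → v = 1 → 1/3 = 1/3
(u ↔ v) → ((u → u) → v) = 2/3 → 1/3 = 2/3
((v → v) → ¬(v → v)) → ((u ↔ v) → ((u → u) → v)) = 0 → 2/3 = 1
(((u → u) → v) → (((v → u) → (u → v)) ↔ ((u → u) ↔ (v → u)))) → (((v → v) → ¬(v → v)) → ((u ↔ v) → ((u → u) → v))) = 1 → 1 = 1
v → u = 1/3 → 0 = 2/3
v ↔ v = 1/3 ↔ 1/3 = 1
¬(v ↔ v) = ¬1 = 0
¬(v ↔ v) ↔ v = 0 ↔ 1/3 = 2/3
(v → u) → (¬(v ↔ v) ↔ v) = 2/3 → 2/3 = 1
v ↔ v = 1/3 ↔ 1/3 = 1
(v ↔ v) → u = 1 → 0 = 0
u ↔ v = 0 ↔ 1/3 = 2/3
((v ↔ v) → u) ↔ (u ↔ v) = 0 ↔ 2/3 = 1/3
v → v = 1/3 → 1/3 = 1
¬(v → v) = ¬1 = 0
(((v ↔ v) → u) ↔ (u ↔ v)) → ¬(v → v) = 1/3 → 0 = 2/3
¬((((v ↔ v) → u) ↔ (u ↔ v)) → ¬(v → v)) = ¬2/3 = 1/3
((v → u) → (¬(v ↔ v) ↔ v)) → ¬((((v ↔ v) → u) ↔ (u ↔ v)) → ¬(v → v)) = 1 → 1/3 = 1/3
((((u → u) → v) → (((v → u) → (u → v)) ↔ ((u → u) ↔ (v → u)))) → (((v → v) → ¬(v → v)) → ((u ↔ v) → ((u → u) → v)))) ↔ (((v → u) → (¬(v ↔ v) ↔ v)) → ¬((((v ↔ v) → u) ↔ (u ↔ v)) → ¬(v → v))) = 1 ↔ 1/3 = 1/3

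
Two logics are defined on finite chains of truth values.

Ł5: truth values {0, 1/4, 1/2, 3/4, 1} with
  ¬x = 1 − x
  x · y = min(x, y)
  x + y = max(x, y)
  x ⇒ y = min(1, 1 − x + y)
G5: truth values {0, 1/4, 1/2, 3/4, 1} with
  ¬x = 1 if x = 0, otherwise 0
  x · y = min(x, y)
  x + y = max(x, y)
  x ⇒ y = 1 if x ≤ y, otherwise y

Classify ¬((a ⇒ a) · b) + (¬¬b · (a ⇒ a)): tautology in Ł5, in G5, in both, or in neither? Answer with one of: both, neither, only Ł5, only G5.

only G5

In Ł5: at a = 0, b = 1/4 the value is 3/4 — not a tautology.
In G5: every assignment gives 1 — tautology.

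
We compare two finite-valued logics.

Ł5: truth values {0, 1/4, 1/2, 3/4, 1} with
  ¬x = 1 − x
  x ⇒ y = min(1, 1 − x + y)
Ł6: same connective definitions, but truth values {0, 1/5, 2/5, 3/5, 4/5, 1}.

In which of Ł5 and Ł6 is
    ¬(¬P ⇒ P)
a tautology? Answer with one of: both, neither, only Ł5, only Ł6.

neither

In Ł5: at P = 1/4 the value is 1/2 — not a tautology.
In Ł6: at P = 1/5 the value is 3/5 — not a tautology.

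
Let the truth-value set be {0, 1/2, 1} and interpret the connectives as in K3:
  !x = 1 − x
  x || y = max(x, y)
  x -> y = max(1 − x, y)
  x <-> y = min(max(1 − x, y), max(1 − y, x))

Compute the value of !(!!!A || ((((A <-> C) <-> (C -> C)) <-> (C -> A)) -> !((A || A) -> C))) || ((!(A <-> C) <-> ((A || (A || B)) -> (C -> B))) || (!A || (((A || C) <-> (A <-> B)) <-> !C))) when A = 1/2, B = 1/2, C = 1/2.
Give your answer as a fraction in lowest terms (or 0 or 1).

!A = !1/2 = 1/2
!!A = !1/2 = 1/2
!!!A = !1/2 = 1/2
A <-> C = 1/2 <-> 1/2 = 1/2
C -> C = 1/2 -> 1/2 = 1/2
(A <-> C) <-> (C -> C) = 1/2 <-> 1/2 = 1/2
C -> A = 1/2 -> 1/2 = 1/2
((A <-> C) <-> (C -> C)) <-> (C -> A) = 1/2 <-> 1/2 = 1/2
A || A = 1/2 || 1/2 = 1/2
(A || A) -> C = 1/2 -> 1/2 = 1/2
!((A || A) -> C) = !1/2 = 1/2
(((A <-> C) <-> (C -> C)) <-> (C -> A)) -> !((A || A) -> C) = 1/2 -> 1/2 = 1/2
!!!A || ((((A <-> C) <-> (C -> C)) <-> (C -> A)) -> !((A || A) -> C)) = 1/2 || 1/2 = 1/2
!(!!!A || ((((A <-> C) <-> (C -> C)) <-> (C -> A)) -> !((A || A) -> C))) = !1/2 = 1/2
A <-> C = 1/2 <-> 1/2 = 1/2
!(A <-> C) = !1/2 = 1/2
A || B = 1/2 || 1/2 = 1/2
A || (A || B) = 1/2 || 1/2 = 1/2
C -> B = 1/2 -> 1/2 = 1/2
(A || (A || B)) -> (C -> B) = 1/2 -> 1/2 = 1/2
!(A <-> C) <-> ((A || (A || B)) -> (C -> B)) = 1/2 <-> 1/2 = 1/2
!A = !1/2 = 1/2
A || C = 1/2 || 1/2 = 1/2
A <-> B = 1/2 <-> 1/2 = 1/2
(A || C) <-> (A <-> B) = 1/2 <-> 1/2 = 1/2
!C = !1/2 = 1/2
((A || C) <-> (A <-> B)) <-> !C = 1/2 <-> 1/2 = 1/2
!A || (((A || C) <-> (A <-> B)) <-> !C) = 1/2 || 1/2 = 1/2
(!(A <-> C) <-> ((A || (A || B)) -> (C -> B))) || (!A || (((A || C) <-> (A <-> B)) <-> !C)) = 1/2 || 1/2 = 1/2
!(!!!A || ((((A <-> C) <-> (C -> C)) <-> (C -> A)) -> !((A || A) -> C))) || ((!(A <-> C) <-> ((A || (A || B)) -> (C -> B))) || (!A || (((A || C) <-> (A <-> B)) <-> !C))) = 1/2 || 1/2 = 1/2

1/2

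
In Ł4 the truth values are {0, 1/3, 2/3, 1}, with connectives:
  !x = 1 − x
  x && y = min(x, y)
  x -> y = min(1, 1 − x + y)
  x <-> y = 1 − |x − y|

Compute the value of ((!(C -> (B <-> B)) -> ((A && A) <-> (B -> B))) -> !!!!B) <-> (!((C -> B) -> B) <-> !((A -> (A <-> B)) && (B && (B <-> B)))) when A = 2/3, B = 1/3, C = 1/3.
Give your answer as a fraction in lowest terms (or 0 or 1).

1/3

B <-> B = 1/3 <-> 1/3 = 1
C -> (B <-> B) = 1/3 -> 1 = 1
!(C -> (B <-> B)) = !1 = 0
A && A = 2/3 && 2/3 = 2/3
B -> B = 1/3 -> 1/3 = 1
(A && A) <-> (B -> B) = 2/3 <-> 1 = 2/3
!(C -> (B <-> B)) -> ((A && A) <-> (B -> B)) = 0 -> 2/3 = 1
!B = !1/3 = 2/3
!!B = !2/3 = 1/3
!!!B = !1/3 = 2/3
!!!!B = !2/3 = 1/3
(!(C -> (B <-> B)) -> ((A && A) <-> (B -> B))) -> !!!!B = 1 -> 1/3 = 1/3
C -> B = 1/3 -> 1/3 = 1
(C -> B) -> B = 1 -> 1/3 = 1/3
!((C -> B) -> B) = !1/3 = 2/3
A <-> B = 2/3 <-> 1/3 = 2/3
A -> (A <-> B) = 2/3 -> 2/3 = 1
B <-> B = 1/3 <-> 1/3 = 1
B && (B <-> B) = 1/3 && 1 = 1/3
(A -> (A <-> B)) && (B && (B <-> B)) = 1 && 1/3 = 1/3
!((A -> (A <-> B)) && (B && (B <-> B))) = !1/3 = 2/3
!((C -> B) -> B) <-> !((A -> (A <-> B)) && (B && (B <-> B))) = 2/3 <-> 2/3 = 1
((!(C -> (B <-> B)) -> ((A && A) <-> (B -> B))) -> !!!!B) <-> (!((C -> B) -> B) <-> !((A -> (A <-> B)) && (B && (B <-> B)))) = 1/3 <-> 1 = 1/3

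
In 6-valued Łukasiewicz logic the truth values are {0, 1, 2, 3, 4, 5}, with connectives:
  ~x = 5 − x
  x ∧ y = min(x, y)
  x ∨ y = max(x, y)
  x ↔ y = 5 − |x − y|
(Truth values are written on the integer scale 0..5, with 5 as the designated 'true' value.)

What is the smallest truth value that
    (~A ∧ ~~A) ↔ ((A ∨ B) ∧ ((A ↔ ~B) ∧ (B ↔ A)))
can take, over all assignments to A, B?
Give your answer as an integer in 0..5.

Take A = 0, B = 2:
~A = ~0 = 5
~A = ~0 = 5
~~A = ~5 = 0
~A ∧ ~~A = 5 ∧ 0 = 0
A ∨ B = 0 ∨ 2 = 2
~B = ~2 = 3
A ↔ ~B = 0 ↔ 3 = 2
B ↔ A = 2 ↔ 0 = 3
(A ↔ ~B) ∧ (B ↔ A) = 2 ∧ 3 = 2
(A ∨ B) ∧ ((A ↔ ~B) ∧ (B ↔ A)) = 2 ∧ 2 = 2
(~A ∧ ~~A) ↔ ((A ∨ B) ∧ ((A ↔ ~B) ∧ (B ↔ A))) = 0 ↔ 2 = 3
No assignment yields a value below 3, so this is the minimum.

3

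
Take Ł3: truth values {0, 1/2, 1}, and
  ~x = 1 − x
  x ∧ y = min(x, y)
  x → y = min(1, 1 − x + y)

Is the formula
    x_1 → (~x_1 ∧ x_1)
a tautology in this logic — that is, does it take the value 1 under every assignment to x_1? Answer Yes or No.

Counterexample: take x_1 = 1.
~x_1 = ~1 = 0
~x_1 ∧ x_1 = 0 ∧ 1 = 0
x_1 → (~x_1 ∧ x_1) = 1 → 0 = 0
This gives 0 ≠ 1.

No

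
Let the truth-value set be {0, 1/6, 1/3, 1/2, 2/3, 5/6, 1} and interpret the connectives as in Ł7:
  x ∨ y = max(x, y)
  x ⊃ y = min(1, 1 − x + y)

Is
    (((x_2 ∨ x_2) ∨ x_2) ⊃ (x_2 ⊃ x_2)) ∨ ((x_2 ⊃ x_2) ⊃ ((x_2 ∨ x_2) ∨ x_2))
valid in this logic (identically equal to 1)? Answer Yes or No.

Yes

x_2 = 0 ↦ 1
x_2 = 1/6 ↦ 1
x_2 = 1/3 ↦ 1
x_2 = 1/2 ↦ 1
x_2 = 2/3 ↦ 1
x_2 = 5/6 ↦ 1
x_2 = 1 ↦ 1
Every assignment gives a value ≥ 1.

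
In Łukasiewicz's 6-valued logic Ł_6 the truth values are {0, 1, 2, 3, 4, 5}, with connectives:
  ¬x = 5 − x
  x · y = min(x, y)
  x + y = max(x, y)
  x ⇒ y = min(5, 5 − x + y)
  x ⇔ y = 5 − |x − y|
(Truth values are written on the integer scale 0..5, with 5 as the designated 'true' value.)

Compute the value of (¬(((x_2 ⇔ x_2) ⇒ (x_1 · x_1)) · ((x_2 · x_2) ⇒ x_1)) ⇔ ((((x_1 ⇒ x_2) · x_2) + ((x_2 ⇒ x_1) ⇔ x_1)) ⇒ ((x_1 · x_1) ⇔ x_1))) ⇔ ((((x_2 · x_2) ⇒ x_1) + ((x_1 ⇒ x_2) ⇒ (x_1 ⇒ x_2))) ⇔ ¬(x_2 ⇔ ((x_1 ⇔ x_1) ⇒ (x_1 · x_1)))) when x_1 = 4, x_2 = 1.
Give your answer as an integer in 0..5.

3

x_2 ⇔ x_2 = 1 ⇔ 1 = 5
x_1 · x_1 = 4 · 4 = 4
(x_2 ⇔ x_2) ⇒ (x_1 · x_1) = 5 ⇒ 4 = 4
x_2 · x_2 = 1 · 1 = 1
(x_2 · x_2) ⇒ x_1 = 1 ⇒ 4 = 5
((x_2 ⇔ x_2) ⇒ (x_1 · x_1)) · ((x_2 · x_2) ⇒ x_1) = 4 · 5 = 4
¬(((x_2 ⇔ x_2) ⇒ (x_1 · x_1)) · ((x_2 · x_2) ⇒ x_1)) = ¬4 = 1
x_1 ⇒ x_2 = 4 ⇒ 1 = 2
(x_1 ⇒ x_2) · x_2 = 2 · 1 = 1
x_2 ⇒ x_1 = 1 ⇒ 4 = 5
(x_2 ⇒ x_1) ⇔ x_1 = 5 ⇔ 4 = 4
((x_1 ⇒ x_2) · x_2) + ((x_2 ⇒ x_1) ⇔ x_1) = 1 + 4 = 4
x_1 · x_1 = 4 · 4 = 4
(x_1 · x_1) ⇔ x_1 = 4 ⇔ 4 = 5
(((x_1 ⇒ x_2) · x_2) + ((x_2 ⇒ x_1) ⇔ x_1)) ⇒ ((x_1 · x_1) ⇔ x_1) = 4 ⇒ 5 = 5
¬(((x_2 ⇔ x_2) ⇒ (x_1 · x_1)) · ((x_2 · x_2) ⇒ x_1)) ⇔ ((((x_1 ⇒ x_2) · x_2) + ((x_2 ⇒ x_1) ⇔ x_1)) ⇒ ((x_1 · x_1) ⇔ x_1)) = 1 ⇔ 5 = 1
x_2 · x_2 = 1 · 1 = 1
(x_2 · x_2) ⇒ x_1 = 1 ⇒ 4 = 5
x_1 ⇒ x_2 = 4 ⇒ 1 = 2
x_1 ⇒ x_2 = 4 ⇒ 1 = 2
(x_1 ⇒ x_2) ⇒ (x_1 ⇒ x_2) = 2 ⇒ 2 = 5
((x_2 · x_2) ⇒ x_1) + ((x_1 ⇒ x_2) ⇒ (x_1 ⇒ x_2)) = 5 + 5 = 5
x_1 ⇔ x_1 = 4 ⇔ 4 = 5
x_1 · x_1 = 4 · 4 = 4
(x_1 ⇔ x_1) ⇒ (x_1 · x_1) = 5 ⇒ 4 = 4
x_2 ⇔ ((x_1 ⇔ x_1) ⇒ (x_1 · x_1)) = 1 ⇔ 4 = 2
¬(x_2 ⇔ ((x_1 ⇔ x_1) ⇒ (x_1 · x_1))) = ¬2 = 3
(((x_2 · x_2) ⇒ x_1) + ((x_1 ⇒ x_2) ⇒ (x_1 ⇒ x_2))) ⇔ ¬(x_2 ⇔ ((x_1 ⇔ x_1) ⇒ (x_1 · x_1))) = 5 ⇔ 3 = 3
(¬(((x_2 ⇔ x_2) ⇒ (x_1 · x_1)) · ((x_2 · x_2) ⇒ x_1)) ⇔ ((((x_1 ⇒ x_2) · x_2) + ((x_2 ⇒ x_1) ⇔ x_1)) ⇒ ((x_1 · x_1) ⇔ x_1))) ⇔ ((((x_2 · x_2) ⇒ x_1) + ((x_1 ⇒ x_2) ⇒ (x_1 ⇒ x_2))) ⇔ ¬(x_2 ⇔ ((x_1 ⇔ x_1) ⇒ (x_1 · x_1)))) = 1 ⇔ 3 = 3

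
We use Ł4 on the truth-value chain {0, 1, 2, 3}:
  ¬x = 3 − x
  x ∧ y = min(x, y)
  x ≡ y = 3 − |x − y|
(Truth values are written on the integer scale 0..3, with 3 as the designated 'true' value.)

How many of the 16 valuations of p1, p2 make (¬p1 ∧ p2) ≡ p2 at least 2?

13

p1 = 0, p2 = 0 ↦ 3  ≥
p1 = 0, p2 = 1 ↦ 3  ≥
p1 = 0, p2 = 2 ↦ 3  ≥
p1 = 0, p2 = 3 ↦ 3  ≥
p1 = 1, p2 = 0 ↦ 3  ≥
p1 = 1, p2 = 1 ↦ 3  ≥
p1 = 1, p2 = 2 ↦ 3  ≥
p1 = 1, p2 = 3 ↦ 2  ≥
p1 = 2, p2 = 0 ↦ 3  ≥
p1 = 2, p2 = 1 ↦ 3  ≥
p1 = 2, p2 = 2 ↦ 2  ≥
p1 = 2, p2 = 3 ↦ 1  <
p1 = 3, p2 = 0 ↦ 3  ≥
p1 = 3, p2 = 1 ↦ 2  ≥
p1 = 3, p2 = 2 ↦ 1  <
p1 = 3, p2 = 3 ↦ 0  <
So 13 of the 16 assignments meet the threshold.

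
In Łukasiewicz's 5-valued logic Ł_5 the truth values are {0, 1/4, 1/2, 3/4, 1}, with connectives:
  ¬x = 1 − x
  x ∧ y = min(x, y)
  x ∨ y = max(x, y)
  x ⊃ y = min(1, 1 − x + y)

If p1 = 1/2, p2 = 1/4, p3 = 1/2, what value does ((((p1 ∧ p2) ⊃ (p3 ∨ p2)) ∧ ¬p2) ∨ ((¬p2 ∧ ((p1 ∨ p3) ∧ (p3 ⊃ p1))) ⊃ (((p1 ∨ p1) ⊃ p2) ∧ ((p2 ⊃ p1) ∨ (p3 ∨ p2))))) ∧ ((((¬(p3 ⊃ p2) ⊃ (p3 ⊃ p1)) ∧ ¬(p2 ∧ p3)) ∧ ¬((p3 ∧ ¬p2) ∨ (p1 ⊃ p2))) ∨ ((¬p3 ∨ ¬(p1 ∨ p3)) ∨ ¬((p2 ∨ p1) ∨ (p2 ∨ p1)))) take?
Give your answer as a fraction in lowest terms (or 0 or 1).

p1 ∧ p2 = 1/2 ∧ 1/4 = 1/4
p3 ∨ p2 = 1/2 ∨ 1/4 = 1/2
(p1 ∧ p2) ⊃ (p3 ∨ p2) = 1/4 ⊃ 1/2 = 1
¬p2 = ¬1/4 = 3/4
((p1 ∧ p2) ⊃ (p3 ∨ p2)) ∧ ¬p2 = 1 ∧ 3/4 = 3/4
¬p2 = ¬1/4 = 3/4
p1 ∨ p3 = 1/2 ∨ 1/2 = 1/2
p3 ⊃ p1 = 1/2 ⊃ 1/2 = 1
(p1 ∨ p3) ∧ (p3 ⊃ p1) = 1/2 ∧ 1 = 1/2
¬p2 ∧ ((p1 ∨ p3) ∧ (p3 ⊃ p1)) = 3/4 ∧ 1/2 = 1/2
p1 ∨ p1 = 1/2 ∨ 1/2 = 1/2
(p1 ∨ p1) ⊃ p2 = 1/2 ⊃ 1/4 = 3/4
p2 ⊃ p1 = 1/4 ⊃ 1/2 = 1
p3 ∨ p2 = 1/2 ∨ 1/4 = 1/2
(p2 ⊃ p1) ∨ (p3 ∨ p2) = 1 ∨ 1/2 = 1
((p1 ∨ p1) ⊃ p2) ∧ ((p2 ⊃ p1) ∨ (p3 ∨ p2)) = 3/4 ∧ 1 = 3/4
(¬p2 ∧ ((p1 ∨ p3) ∧ (p3 ⊃ p1))) ⊃ (((p1 ∨ p1) ⊃ p2) ∧ ((p2 ⊃ p1) ∨ (p3 ∨ p2))) = 1/2 ⊃ 3/4 = 1
(((p1 ∧ p2) ⊃ (p3 ∨ p2)) ∧ ¬p2) ∨ ((¬p2 ∧ ((p1 ∨ p3) ∧ (p3 ⊃ p1))) ⊃ (((p1 ∨ p1) ⊃ p2) ∧ ((p2 ⊃ p1) ∨ (p3 ∨ p2)))) = 3/4 ∨ 1 = 1
p3 ⊃ p2 = 1/2 ⊃ 1/4 = 3/4
¬(p3 ⊃ p2) = ¬3/4 = 1/4
p3 ⊃ p1 = 1/2 ⊃ 1/2 = 1
¬(p3 ⊃ p2) ⊃ (p3 ⊃ p1) = 1/4 ⊃ 1 = 1
p2 ∧ p3 = 1/4 ∧ 1/2 = 1/4
¬(p2 ∧ p3) = ¬1/4 = 3/4
(¬(p3 ⊃ p2) ⊃ (p3 ⊃ p1)) ∧ ¬(p2 ∧ p3) = 1 ∧ 3/4 = 3/4
¬p2 = ¬1/4 = 3/4
p3 ∧ ¬p2 = 1/2 ∧ 3/4 = 1/2
p1 ⊃ p2 = 1/2 ⊃ 1/4 = 3/4
(p3 ∧ ¬p2) ∨ (p1 ⊃ p2) = 1/2 ∨ 3/4 = 3/4
¬((p3 ∧ ¬p2) ∨ (p1 ⊃ p2)) = ¬3/4 = 1/4
((¬(p3 ⊃ p2) ⊃ (p3 ⊃ p1)) ∧ ¬(p2 ∧ p3)) ∧ ¬((p3 ∧ ¬p2) ∨ (p1 ⊃ p2)) = 3/4 ∧ 1/4 = 1/4
¬p3 = ¬1/2 = 1/2
p1 ∨ p3 = 1/2 ∨ 1/2 = 1/2
¬(p1 ∨ p3) = ¬1/2 = 1/2
¬p3 ∨ ¬(p1 ∨ p3) = 1/2 ∨ 1/2 = 1/2
p2 ∨ p1 = 1/4 ∨ 1/2 = 1/2
p2 ∨ p1 = 1/4 ∨ 1/2 = 1/2
(p2 ∨ p1) ∨ (p2 ∨ p1) = 1/2 ∨ 1/2 = 1/2
¬((p2 ∨ p1) ∨ (p2 ∨ p1)) = ¬1/2 = 1/2
(¬p3 ∨ ¬(p1 ∨ p3)) ∨ ¬((p2 ∨ p1) ∨ (p2 ∨ p1)) = 1/2 ∨ 1/2 = 1/2
(((¬(p3 ⊃ p2) ⊃ (p3 ⊃ p1)) ∧ ¬(p2 ∧ p3)) ∧ ¬((p3 ∧ ¬p2) ∨ (p1 ⊃ p2))) ∨ ((¬p3 ∨ ¬(p1 ∨ p3)) ∨ ¬((p2 ∨ p1) ∨ (p2 ∨ p1))) = 1/4 ∨ 1/2 = 1/2
((((p1 ∧ p2) ⊃ (p3 ∨ p2)) ∧ ¬p2) ∨ ((¬p2 ∧ ((p1 ∨ p3) ∧ (p3 ⊃ p1))) ⊃ (((p1 ∨ p1) ⊃ p2) ∧ ((p2 ⊃ p1) ∨ (p3 ∨ p2))))) ∧ ((((¬(p3 ⊃ p2) ⊃ (p3 ⊃ p1)) ∧ ¬(p2 ∧ p3)) ∧ ¬((p3 ∧ ¬p2) ∨ (p1 ⊃ p2))) ∨ ((¬p3 ∨ ¬(p1 ∨ p3)) ∨ ¬((p2 ∨ p1) ∨ (p2 ∨ p1)))) = 1 ∧ 1/2 = 1/2

1/2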